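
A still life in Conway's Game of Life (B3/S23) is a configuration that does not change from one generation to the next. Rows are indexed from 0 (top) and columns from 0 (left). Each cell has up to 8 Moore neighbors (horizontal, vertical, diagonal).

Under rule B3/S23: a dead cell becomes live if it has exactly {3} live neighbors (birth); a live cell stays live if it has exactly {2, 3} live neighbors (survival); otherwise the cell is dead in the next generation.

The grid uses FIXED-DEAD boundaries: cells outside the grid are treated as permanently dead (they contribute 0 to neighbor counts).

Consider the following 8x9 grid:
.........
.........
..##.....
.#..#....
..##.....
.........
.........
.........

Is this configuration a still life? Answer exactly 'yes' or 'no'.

Compute generation 1 and compare to generation 0 (given above):
Generation 1:
.........
.........
..##.....
.#..#....
..##.....
.........
.........
.........
The grids are IDENTICAL -> still life.

Answer: yes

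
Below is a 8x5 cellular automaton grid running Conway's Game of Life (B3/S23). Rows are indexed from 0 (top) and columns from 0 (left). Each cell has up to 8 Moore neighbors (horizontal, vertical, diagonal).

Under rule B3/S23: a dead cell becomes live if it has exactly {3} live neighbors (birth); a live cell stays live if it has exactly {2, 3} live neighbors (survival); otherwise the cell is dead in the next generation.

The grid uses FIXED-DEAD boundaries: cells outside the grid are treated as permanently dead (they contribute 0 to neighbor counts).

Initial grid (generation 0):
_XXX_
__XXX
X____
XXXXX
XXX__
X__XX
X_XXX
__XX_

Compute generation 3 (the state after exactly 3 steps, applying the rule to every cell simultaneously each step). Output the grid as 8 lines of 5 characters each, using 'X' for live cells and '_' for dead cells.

Simulating step by step:
Generation 0 (given above): 24 live cells
Generation 1: 10 live cells
_X__X
____X
X____
___X_
_____
X___X
_____
_XX_X
Generation 2: 2 live cells
_____
_____
_____
_____
_____
_____
_X_X_
_____
Generation 3: 0 live cells
(generation 3 grid is the final answer)

Answer: _____
_____
_____
_____
_____
_____
_____
_____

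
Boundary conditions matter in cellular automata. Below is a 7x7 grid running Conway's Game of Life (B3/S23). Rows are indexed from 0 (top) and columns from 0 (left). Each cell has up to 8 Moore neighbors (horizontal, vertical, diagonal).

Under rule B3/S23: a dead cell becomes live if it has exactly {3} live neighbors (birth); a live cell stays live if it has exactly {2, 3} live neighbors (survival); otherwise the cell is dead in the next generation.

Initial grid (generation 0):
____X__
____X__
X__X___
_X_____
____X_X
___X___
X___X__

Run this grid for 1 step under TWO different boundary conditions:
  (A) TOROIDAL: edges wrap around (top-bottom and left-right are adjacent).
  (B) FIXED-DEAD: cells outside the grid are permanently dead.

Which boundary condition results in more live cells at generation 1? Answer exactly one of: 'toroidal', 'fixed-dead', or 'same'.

Answer: toroidal

Derivation:
Under TOROIDAL boundary, generation 1:
___XXX_
___XX__
_______
X______
_______
___XXX_
___XX__
Population = 11

Under FIXED-DEAD boundary, generation 1:
_______
___XX__
_______
_______
_______
___XXX_
_______
Population = 5

Comparison: toroidal=11, fixed-dead=5 -> toroidal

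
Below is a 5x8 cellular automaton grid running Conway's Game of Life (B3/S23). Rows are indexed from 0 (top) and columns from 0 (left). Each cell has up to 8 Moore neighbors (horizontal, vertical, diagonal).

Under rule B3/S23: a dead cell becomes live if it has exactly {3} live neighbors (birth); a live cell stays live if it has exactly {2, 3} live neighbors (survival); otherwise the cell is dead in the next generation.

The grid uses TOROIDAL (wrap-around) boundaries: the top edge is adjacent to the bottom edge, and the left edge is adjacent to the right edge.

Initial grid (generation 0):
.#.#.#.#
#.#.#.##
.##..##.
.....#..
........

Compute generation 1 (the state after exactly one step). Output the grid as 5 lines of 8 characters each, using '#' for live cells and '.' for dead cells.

Simulating step by step:
Generation 0 (given above): 14 live cells
Generation 1: 16 live cells
(generation 1 grid is the final answer)

Answer: .#####.#
....#...
#####...
.....##.
....#.#.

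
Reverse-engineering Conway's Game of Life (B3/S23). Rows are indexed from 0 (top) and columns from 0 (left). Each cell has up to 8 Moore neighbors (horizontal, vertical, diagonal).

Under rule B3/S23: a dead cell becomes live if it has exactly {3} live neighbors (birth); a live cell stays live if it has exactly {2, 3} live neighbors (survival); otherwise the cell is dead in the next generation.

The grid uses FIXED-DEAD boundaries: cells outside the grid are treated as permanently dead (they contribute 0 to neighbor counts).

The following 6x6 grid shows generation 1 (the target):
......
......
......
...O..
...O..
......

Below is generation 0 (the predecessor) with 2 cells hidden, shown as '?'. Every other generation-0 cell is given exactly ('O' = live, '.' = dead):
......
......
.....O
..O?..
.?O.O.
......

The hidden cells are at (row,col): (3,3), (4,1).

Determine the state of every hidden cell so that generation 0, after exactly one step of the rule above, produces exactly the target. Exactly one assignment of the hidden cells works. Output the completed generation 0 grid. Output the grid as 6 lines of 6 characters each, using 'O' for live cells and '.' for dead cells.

Hidden generation-0 cells (in order): (3,3), (4,1).
A hidden cell only influences target cells in its own 3x3 neighborhood. Try each of the 2^2 = 4 assignments, step the completed generation 0 forward once under B3/S23, and compare with the target:
  (3,3)=. (4,1)=. -> step reproduces the target at every cell -> ACCEPT
  (3,3)=. (4,1)=O -> step gives (3,1)='O' but target has '.' -> reject
  (3,3)=O (4,1)=. -> step gives (3,2)='O' but target has '.' -> reject
  (3,3)=O (4,1)=O -> step gives (3,1)='O' but target has '.' -> reject
Unique solution: (3,3)=dead, (4,1)=dead.
Check: live-neighbor counts of every cell in the completed generation 0:
000000
000011
011110
021322
021301
011211
Applying B3/S23 to generation 0 with these counts gives:
......
......
......
...O..
...O..
......
which matches the target exactly.

Answer: ......
......
.....O
..O...
..O.O.
......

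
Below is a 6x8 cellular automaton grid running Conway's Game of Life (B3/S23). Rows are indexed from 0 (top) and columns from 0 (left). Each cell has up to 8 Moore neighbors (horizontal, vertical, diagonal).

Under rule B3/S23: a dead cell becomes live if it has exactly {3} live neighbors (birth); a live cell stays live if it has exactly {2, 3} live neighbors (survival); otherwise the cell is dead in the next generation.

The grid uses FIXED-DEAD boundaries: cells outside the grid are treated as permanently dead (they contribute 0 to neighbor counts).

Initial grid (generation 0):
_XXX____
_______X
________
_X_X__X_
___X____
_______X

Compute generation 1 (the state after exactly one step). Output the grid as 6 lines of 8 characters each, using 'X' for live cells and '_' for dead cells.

Answer: __X_____
__X_____
________
__X_____
__X_____
________

Derivation:
Simulating step by step:
Generation 0 (given above): 9 live cells
Generation 1: 4 live cells
(generation 1 grid is the final answer)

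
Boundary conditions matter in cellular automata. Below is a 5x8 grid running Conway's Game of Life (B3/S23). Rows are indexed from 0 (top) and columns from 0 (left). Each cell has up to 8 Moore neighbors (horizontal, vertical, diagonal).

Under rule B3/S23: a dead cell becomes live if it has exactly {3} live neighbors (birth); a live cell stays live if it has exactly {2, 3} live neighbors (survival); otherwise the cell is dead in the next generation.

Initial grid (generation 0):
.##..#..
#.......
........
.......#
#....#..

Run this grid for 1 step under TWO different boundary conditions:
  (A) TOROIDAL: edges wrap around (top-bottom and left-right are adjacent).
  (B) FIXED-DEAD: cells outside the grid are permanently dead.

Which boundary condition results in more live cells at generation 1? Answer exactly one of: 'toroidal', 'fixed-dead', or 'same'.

Answer: toroidal

Derivation:
Under TOROIDAL boundary, generation 1:
##......
.#......
........
........
##....#.
Population = 6

Under FIXED-DEAD boundary, generation 1:
.#......
.#......
........
........
........
Population = 2

Comparison: toroidal=6, fixed-dead=2 -> toroidal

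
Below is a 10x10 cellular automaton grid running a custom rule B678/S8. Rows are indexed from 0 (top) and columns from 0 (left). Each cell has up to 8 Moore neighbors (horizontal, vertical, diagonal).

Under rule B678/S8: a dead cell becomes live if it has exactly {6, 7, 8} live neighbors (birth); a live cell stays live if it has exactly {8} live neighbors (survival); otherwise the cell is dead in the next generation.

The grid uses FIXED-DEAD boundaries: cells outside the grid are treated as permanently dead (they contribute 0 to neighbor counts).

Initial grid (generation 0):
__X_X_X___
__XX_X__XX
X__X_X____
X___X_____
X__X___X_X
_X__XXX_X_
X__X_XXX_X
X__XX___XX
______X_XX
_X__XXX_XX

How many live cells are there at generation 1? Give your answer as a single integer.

Answer: 1

Derivation:
Simulating step by step:
Generation 0 (given above): 42 live cells
Generation 1: 1 live cells
__________
__________
__________
__________
__________
__________
____X_____
__________
__________
__________
Population at generation 1: 1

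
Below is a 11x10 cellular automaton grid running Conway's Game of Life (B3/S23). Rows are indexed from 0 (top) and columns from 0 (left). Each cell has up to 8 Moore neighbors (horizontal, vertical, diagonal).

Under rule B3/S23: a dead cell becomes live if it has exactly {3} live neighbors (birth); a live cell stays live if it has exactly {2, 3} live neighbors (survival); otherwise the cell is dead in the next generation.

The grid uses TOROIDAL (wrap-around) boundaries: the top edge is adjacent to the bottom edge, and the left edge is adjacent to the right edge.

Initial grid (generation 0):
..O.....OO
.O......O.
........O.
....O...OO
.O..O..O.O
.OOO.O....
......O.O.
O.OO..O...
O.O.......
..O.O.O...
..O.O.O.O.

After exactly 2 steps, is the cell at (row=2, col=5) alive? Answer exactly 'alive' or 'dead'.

Simulating step by step:
Generation 0 (given above): 32 live cells
Generation 1: 41 live cells
.OOO....OO
.......OO.
.......OO.
O......O.O
.O..OO...O
OOOOOOOOO.
....OOOO..
..OO...O.O
..O..O....
..O....O..
.OO.....OO
Generation 2: 28 live cells
.O.O......
..O.......
......O...
O.....OO.O
..........
OOO.....OO
O........O
..OO...OO.
.OO...O.O.
..OO....O.
.......O.O

Cell (2,5) at generation 2: 0 -> dead

Answer: dead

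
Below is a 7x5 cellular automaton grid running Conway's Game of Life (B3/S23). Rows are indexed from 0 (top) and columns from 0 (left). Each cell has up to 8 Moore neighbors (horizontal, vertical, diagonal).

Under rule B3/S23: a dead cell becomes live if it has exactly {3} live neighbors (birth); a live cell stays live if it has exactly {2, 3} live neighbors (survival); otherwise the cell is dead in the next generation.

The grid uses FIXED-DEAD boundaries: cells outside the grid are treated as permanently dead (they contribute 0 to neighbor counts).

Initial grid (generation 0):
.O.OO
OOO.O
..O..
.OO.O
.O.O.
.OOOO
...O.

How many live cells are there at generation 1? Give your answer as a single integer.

Simulating step by step:
Generation 0 (given above): 18 live cells
Generation 1: 13 live cells
OO.OO
O...O
O....
.O...
O....
.O..O
...OO
Population at generation 1: 13

Answer: 13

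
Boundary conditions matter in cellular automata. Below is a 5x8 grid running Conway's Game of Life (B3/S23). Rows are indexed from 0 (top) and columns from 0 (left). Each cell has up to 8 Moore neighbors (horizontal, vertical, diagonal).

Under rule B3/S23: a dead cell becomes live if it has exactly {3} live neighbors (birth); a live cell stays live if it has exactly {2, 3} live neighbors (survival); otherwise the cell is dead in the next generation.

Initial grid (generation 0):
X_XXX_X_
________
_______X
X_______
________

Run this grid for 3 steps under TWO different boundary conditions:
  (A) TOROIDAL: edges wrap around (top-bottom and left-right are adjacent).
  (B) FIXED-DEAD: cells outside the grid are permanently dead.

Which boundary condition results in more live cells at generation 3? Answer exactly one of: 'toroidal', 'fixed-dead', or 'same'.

Answer: toroidal

Derivation:
Under TOROIDAL boundary, generation 3:
___X____
________
________
________
___X____
Population = 2

Under FIXED-DEAD boundary, generation 3:
________
________
________
________
________
Population = 0

Comparison: toroidal=2, fixed-dead=0 -> toroidal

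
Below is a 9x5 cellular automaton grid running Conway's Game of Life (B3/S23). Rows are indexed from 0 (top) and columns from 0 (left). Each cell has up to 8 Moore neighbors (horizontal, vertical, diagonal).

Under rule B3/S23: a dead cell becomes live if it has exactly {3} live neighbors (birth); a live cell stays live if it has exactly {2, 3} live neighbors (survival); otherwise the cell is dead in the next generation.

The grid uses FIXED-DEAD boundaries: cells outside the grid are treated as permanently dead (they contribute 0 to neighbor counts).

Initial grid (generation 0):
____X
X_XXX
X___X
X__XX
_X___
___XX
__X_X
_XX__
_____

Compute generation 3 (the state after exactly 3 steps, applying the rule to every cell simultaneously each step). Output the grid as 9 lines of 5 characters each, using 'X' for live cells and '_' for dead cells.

Answer: _____
_XXX_
X_X_X
_X_X_
_____
_____
___XX
__XX_
__X__

Derivation:
Simulating step by step:
Generation 0 (given above): 17 live cells
Generation 1: 19 live cells
____X
_X__X
X_X__
XX_XX
__X__
__XXX
_XX_X
_XXX_
_____
Generation 2: 12 live cells
_____
_X_X_
X_X_X
X__X_
_____
____X
____X
_X_X_
__X__
Generation 3: 13 live cells
(generation 3 grid is the final answer)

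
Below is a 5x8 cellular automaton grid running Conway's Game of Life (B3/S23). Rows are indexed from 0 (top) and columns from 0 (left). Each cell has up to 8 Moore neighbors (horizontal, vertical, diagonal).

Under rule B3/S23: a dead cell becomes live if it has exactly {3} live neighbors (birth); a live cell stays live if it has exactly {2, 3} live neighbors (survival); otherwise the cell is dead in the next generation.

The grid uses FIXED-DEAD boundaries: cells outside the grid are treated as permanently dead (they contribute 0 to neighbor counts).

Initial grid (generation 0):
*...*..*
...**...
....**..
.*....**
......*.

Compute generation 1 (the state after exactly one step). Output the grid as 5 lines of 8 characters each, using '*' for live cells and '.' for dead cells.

Simulating step by step:
Generation 0 (given above): 11 live cells
Generation 1: 11 live cells
(generation 1 grid is the final answer)

Answer: ...**...
...*....
...****.
......**
......**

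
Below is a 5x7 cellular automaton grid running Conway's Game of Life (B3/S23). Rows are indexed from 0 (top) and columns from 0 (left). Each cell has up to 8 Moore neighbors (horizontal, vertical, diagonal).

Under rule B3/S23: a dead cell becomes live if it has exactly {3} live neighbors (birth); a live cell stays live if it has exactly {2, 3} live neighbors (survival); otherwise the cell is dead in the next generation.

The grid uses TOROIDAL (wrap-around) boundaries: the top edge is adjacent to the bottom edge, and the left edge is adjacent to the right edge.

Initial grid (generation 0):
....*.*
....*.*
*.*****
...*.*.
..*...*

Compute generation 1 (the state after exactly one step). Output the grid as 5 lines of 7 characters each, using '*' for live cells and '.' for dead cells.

Answer: *..*..*
.......
*.*....
**.....
...**.*

Derivation:
Simulating step by step:
Generation 0 (given above): 14 live cells
Generation 1: 10 live cells
(generation 1 grid is the final answer)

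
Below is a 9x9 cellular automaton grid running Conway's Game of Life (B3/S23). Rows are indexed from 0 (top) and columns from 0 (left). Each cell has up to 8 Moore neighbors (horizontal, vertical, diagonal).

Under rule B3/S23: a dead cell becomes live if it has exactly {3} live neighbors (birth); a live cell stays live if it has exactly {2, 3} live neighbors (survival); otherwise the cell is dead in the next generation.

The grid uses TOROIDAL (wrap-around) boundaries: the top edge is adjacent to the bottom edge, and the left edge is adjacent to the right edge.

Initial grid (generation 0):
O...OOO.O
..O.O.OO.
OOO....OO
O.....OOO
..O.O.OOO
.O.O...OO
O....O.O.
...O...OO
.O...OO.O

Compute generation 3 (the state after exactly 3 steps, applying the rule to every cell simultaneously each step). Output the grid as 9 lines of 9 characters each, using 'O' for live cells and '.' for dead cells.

Answer: O.OO.O..O
O..O.O...
....OO...
....O....
....O....
.....OO..
...O.O...
..OO.O...
O....O...

Derivation:
Simulating step by step:
Generation 0 (given above): 37 live cells
Generation 1: 27 live cells
OO.OO...O
..O.O....
..OO.O...
..OO.O...
.OOO.O...
.OOOOO...
O.O.O....
....OO...
.........
Generation 2: 22 live cells
OOOOO....
O....O...
.O...O...
.....OO..
.....OO..
O....O...
..O......
...OOO...
O..O.O...
Generation 3: 21 live cells
(generation 3 grid is the final answer)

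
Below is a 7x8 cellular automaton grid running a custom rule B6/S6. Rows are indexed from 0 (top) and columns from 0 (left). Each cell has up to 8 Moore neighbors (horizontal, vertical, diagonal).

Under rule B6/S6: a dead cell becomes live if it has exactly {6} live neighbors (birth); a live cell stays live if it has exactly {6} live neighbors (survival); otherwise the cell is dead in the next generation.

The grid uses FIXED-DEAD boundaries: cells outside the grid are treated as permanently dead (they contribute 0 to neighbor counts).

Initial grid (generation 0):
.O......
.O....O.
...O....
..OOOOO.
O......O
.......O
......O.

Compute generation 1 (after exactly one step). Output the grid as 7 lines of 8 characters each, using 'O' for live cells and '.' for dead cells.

Simulating step by step:
Generation 0 (given above): 13 live cells
Generation 1: 0 live cells
(generation 1 grid is the final answer)

Answer: ........
........
........
........
........
........
........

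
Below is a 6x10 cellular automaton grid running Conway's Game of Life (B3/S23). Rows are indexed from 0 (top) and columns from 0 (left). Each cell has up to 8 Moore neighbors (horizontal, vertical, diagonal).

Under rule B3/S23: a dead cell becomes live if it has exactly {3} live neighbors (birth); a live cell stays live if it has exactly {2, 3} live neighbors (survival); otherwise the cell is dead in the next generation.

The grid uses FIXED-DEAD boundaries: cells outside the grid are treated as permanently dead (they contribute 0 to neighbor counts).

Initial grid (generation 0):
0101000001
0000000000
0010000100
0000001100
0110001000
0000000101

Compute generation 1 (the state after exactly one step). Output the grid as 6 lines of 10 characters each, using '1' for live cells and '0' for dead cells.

Simulating step by step:
Generation 0 (given above): 12 live cells
Generation 1: 9 live cells
(generation 1 grid is the final answer)

Answer: 0000000000
0010000000
0000001100
0110001100
0000001010
0000000000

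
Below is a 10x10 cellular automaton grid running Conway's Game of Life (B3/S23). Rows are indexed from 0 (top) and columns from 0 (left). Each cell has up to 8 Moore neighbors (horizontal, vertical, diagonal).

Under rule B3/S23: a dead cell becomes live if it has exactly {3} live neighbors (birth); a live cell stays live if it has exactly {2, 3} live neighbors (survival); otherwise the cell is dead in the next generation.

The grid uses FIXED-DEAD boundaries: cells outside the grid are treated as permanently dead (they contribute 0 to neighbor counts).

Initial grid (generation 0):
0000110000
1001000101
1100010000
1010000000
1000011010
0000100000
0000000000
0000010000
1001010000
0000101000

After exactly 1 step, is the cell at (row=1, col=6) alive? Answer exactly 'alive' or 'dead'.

Answer: alive

Derivation:
Simulating step by step:
Generation 0 (given above): 22 live cells
Generation 1: 18 live cells
0000100000
1100011000
1010000000
1000011000
0100010000
0000010000
0000000000
0000100000
0000011000
0000110000

Cell (1,6) at generation 1: 1 -> alive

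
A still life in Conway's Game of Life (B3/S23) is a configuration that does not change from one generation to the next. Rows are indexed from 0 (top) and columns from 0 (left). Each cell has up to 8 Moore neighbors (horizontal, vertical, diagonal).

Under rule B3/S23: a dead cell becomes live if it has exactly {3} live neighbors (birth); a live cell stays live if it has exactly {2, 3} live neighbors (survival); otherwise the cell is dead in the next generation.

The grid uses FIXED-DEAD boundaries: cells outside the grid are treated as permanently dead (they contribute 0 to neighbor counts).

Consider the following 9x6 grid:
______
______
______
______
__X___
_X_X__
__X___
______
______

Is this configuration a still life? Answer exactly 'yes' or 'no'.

Answer: yes

Derivation:
Compute generation 1 and compare to generation 0 (given above):
Generation 1:
______
______
______
______
__X___
_X_X__
__X___
______
______
The grids are IDENTICAL -> still life.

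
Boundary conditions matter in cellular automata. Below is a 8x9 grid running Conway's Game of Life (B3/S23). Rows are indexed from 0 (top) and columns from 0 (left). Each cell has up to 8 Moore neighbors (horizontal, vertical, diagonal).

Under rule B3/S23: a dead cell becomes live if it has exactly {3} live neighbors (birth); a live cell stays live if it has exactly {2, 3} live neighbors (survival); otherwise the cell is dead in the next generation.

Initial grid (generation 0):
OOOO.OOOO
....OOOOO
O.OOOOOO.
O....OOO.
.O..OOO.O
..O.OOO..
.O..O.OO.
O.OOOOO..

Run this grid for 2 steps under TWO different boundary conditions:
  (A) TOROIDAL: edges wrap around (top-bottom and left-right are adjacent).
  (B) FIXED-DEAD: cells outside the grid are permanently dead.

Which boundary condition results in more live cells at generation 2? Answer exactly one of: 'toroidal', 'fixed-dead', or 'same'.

Under TOROIDAL boundary, generation 2:
.........
.........
OOO......
...O.....
...O....O
.........
OOO......
.........
Population = 9

Under FIXED-DEAD boundary, generation 2:
.OO......
O..O.....
OOO......
O..O.....
O..O.....
OO.......
O.....OO.
.OOO..OO.
Population = 21

Comparison: toroidal=9, fixed-dead=21 -> fixed-dead

Answer: fixed-dead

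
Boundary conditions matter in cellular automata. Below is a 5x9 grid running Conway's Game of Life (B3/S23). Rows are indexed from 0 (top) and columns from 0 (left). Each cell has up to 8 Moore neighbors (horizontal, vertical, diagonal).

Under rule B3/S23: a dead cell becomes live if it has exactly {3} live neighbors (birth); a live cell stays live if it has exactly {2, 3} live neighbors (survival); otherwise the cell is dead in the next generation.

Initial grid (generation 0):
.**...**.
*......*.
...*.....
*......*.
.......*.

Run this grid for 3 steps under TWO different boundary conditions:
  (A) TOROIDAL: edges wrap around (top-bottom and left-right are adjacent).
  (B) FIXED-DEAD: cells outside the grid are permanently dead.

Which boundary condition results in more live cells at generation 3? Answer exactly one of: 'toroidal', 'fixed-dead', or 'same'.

Answer: toroidal

Derivation:
Under TOROIDAL boundary, generation 3:
..*...*..
..*....**
.......**
.........
*......**
Population = 10

Under FIXED-DEAD boundary, generation 3:
.**...**.
.**...**.
.........
.........
.........
Population = 8

Comparison: toroidal=10, fixed-dead=8 -> toroidal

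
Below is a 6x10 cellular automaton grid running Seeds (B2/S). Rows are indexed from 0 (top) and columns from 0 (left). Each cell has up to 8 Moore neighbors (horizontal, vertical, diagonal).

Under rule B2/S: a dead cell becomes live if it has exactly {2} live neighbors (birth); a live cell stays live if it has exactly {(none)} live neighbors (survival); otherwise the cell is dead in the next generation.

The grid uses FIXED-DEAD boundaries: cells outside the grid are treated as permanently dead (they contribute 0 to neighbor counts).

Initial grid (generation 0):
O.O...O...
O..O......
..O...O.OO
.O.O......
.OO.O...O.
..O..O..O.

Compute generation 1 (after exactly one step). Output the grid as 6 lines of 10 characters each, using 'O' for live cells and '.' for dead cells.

Answer: ...O......
.....OO.OO
O...O..O..
O...OO....
O....O.O.O
....O..O.O

Derivation:
Simulating step by step:
Generation 0 (given above): 18 live cells
Generation 1: 18 live cells
(generation 1 grid is the final answer)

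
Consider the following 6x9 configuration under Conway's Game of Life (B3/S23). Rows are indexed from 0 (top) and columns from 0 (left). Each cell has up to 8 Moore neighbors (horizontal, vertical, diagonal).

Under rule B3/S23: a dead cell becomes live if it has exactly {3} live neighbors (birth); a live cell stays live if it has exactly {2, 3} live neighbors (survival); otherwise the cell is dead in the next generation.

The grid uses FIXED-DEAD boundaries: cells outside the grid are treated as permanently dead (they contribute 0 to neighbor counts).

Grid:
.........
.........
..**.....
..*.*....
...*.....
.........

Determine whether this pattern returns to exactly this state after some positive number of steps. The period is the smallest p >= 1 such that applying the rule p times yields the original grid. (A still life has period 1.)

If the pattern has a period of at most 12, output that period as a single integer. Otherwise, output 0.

Simulating and comparing each generation to the original:
Gen 0 (original, given above): 5 live cells
Gen 1: 5 live cells, MATCHES original -> period = 1

Answer: 1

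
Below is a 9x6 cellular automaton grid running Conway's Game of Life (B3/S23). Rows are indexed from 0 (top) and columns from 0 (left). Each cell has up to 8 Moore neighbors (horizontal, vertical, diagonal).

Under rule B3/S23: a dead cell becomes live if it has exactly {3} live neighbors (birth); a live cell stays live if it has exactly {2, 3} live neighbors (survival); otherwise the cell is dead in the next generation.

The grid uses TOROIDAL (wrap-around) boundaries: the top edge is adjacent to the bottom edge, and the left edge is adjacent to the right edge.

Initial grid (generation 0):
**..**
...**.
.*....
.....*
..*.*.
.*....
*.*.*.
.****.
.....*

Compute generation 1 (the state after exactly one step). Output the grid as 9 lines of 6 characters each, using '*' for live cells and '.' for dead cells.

Simulating step by step:
Generation 0 (given above): 19 live cells
Generation 1: 17 live cells
(generation 1 grid is the final answer)

Answer: *..*..
.****.
....*.
......
......
.**..*
*...**
***.*.
......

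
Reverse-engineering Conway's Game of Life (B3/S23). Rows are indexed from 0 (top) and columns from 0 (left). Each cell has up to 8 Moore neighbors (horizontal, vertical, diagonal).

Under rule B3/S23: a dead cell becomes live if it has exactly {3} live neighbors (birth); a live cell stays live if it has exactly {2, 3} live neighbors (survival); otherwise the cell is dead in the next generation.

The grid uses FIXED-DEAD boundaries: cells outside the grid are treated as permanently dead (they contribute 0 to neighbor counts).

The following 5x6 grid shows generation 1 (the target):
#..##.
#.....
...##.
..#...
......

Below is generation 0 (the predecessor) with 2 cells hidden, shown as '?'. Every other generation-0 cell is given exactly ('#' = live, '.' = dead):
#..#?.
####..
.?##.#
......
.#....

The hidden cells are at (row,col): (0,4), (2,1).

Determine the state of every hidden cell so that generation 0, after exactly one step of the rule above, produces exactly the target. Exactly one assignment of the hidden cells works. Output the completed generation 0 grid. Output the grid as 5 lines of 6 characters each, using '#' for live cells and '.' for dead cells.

Hidden generation-0 cells (in order): (0,4), (2,1).
A hidden cell only influences target cells in its own 3x3 neighborhood. Try each of the 2^2 = 4 assignments, step the completed generation 0 forward once under B3/S23, and compare with the target:
  (0,4)=. (2,1)=. -> step gives (0,4)='.' but target has '#' -> reject
  (0,4)=. (2,1)=# -> step gives (0,4)='.' but target has '#' -> reject
  (0,4)=# (2,1)=. -> step reproduces the target at every cell -> ACCEPT
  (0,4)=# (2,1)=# -> step gives (2,0)='#' but target has '.' -> reject
Unique solution: (0,4)=live, (2,1)=dead.
Check: live-neighbor counts of every cell in the completed generation 0:
244321
245552
244330
123221
101000
Applying B3/S23 to generation 0 with these counts gives:
#..##.
#.....
...##.
..#...
......
which matches the target exactly.

Answer: #..##.
####..
..##.#
......
.#....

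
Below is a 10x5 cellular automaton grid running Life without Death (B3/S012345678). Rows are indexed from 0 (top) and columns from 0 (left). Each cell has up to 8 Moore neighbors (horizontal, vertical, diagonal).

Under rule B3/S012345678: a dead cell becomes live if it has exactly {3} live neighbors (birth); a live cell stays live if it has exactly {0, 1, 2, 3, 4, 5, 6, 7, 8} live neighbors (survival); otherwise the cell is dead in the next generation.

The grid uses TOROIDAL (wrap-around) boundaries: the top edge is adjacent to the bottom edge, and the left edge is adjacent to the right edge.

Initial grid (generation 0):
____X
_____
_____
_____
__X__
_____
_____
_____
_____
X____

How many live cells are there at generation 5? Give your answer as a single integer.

Simulating step by step:
Generation 0 (given above): 3 live cells
Generation 1: 3 live cells
____X
_____
_____
_____
__X__
_____
_____
_____
_____
X____
Generation 2: 3 live cells
____X
_____
_____
_____
__X__
_____
_____
_____
_____
X____
Generation 3: 3 live cells
____X
_____
_____
_____
__X__
_____
_____
_____
_____
X____
Generation 4: 3 live cells
____X
_____
_____
_____
__X__
_____
_____
_____
_____
X____
Generation 5: 3 live cells
____X
_____
_____
_____
__X__
_____
_____
_____
_____
X____
Population at generation 5: 3

Answer: 3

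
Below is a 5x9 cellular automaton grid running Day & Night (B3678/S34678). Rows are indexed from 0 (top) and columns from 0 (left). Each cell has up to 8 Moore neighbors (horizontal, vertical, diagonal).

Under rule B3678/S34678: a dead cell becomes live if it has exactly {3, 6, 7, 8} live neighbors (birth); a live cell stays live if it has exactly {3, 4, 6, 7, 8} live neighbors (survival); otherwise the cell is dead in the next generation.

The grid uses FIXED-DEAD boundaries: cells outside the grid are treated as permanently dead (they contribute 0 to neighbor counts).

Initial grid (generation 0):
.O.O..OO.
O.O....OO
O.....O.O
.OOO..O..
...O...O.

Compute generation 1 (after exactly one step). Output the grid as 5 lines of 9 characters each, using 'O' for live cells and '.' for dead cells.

Answer: ..O....OO
........O
...O.....
..O......
.........

Derivation:
Simulating step by step:
Generation 0 (given above): 17 live cells
Generation 1: 6 live cells
(generation 1 grid is the final answer)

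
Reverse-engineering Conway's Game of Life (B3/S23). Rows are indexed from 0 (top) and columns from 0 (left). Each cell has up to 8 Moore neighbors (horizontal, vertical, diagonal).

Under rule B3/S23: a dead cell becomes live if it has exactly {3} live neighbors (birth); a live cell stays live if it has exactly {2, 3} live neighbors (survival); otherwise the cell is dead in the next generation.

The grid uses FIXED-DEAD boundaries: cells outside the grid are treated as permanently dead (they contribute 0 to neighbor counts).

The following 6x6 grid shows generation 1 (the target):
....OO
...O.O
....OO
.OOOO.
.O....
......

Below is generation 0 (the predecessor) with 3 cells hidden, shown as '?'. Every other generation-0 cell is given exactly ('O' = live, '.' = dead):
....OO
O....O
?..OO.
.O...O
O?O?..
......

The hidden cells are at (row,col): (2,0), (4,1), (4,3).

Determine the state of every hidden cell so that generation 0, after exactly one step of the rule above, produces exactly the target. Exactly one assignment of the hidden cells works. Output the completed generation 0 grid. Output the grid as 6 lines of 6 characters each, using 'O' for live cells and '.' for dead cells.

Hidden generation-0 cells (in order): (2,0), (4,1), (4,3).
A hidden cell only influences target cells in its own 3x3 neighborhood. Try each of the 2^3 = 8 assignments, step the completed generation 0 forward once under B3/S23, and compare with the target:
  (2,0)=. (4,1)=. (4,3)=. -> step reproduces the target at every cell -> ACCEPT
  (2,0)=. (4,1)=. (4,3)=O -> step gives (3,2)='.' but target has 'O' -> reject
  (2,0)=. (4,1)=O (4,3)=. -> step gives (3,0)='O' but target has '.' -> reject
  (2,0)=. (4,1)=O (4,3)=O -> step gives (3,0)='O' but target has '.' -> reject
  (2,0)=O (4,1)=. (4,3)=. -> step gives (2,0)='O' but target has '.' -> reject
  (2,0)=O (4,1)=. (4,3)=O -> step gives (2,0)='O' but target has '.' -> reject
  (2,0)=O (4,1)=O (4,3)=. -> step gives (2,0)='O' but target has '.' -> reject
  (2,0)=O (4,1)=O (4,3)=O -> step gives (2,0)='O' but target has '.' -> reject
Unique solution: (2,0)=dead, (4,1)=dead, (4,3)=dead.
Check: live-neighbor counts of every cell in the completed generation 0:
110122
011353
222133
223331
131111
121100
Applying B3/S23 to generation 0 with these counts gives:
....OO
...O.O
....OO
.OOOO.
.O....
......
which matches the target exactly.

Answer: ....OO
O....O
...OO.
.O...O
O.O...
......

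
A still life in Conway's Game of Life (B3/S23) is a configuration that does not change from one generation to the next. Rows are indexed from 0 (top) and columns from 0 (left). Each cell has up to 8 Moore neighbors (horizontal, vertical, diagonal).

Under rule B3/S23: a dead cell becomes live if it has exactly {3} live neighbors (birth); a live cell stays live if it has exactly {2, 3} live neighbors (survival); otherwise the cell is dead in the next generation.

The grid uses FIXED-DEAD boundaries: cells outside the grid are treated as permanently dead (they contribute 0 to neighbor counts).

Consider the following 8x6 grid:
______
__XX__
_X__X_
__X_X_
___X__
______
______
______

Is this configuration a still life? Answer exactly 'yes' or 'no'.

Compute generation 1 and compare to generation 0 (given above):
Generation 1:
______
__XX__
_X__X_
__X_X_
___X__
______
______
______
The grids are IDENTICAL -> still life.

Answer: yes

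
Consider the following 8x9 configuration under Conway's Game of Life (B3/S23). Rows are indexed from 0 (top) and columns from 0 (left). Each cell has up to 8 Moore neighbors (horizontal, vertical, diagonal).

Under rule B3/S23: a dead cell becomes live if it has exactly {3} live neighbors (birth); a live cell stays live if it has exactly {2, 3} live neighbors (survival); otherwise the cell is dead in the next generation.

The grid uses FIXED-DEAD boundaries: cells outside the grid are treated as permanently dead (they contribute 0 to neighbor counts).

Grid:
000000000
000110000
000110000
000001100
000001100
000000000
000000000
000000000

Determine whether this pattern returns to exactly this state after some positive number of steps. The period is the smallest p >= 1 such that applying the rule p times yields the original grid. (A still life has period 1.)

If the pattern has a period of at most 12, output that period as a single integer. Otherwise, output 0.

Simulating and comparing each generation to the original:
Gen 0 (original, given above): 8 live cells
Gen 1: 6 live cells, differs from original
Gen 2: 8 live cells, MATCHES original -> period = 2

Answer: 2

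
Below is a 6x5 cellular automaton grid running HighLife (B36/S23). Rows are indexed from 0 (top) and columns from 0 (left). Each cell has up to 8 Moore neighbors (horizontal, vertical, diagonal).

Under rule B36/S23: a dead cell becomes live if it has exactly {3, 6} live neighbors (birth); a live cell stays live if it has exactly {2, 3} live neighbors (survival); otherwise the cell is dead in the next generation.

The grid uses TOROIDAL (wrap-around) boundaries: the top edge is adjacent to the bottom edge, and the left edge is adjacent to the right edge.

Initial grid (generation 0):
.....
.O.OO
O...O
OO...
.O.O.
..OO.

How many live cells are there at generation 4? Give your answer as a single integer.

Answer: 10

Derivation:
Simulating step by step:
Generation 0 (given above): 11 live cells
Generation 1: 13 live cells
....O
...OO
..OO.
.OO..
OO.OO
..OO.
Generation 2: 11 live cells
..O.O
..O.O
.O..O
.....
O.O.O
.OO..
Generation 3: 15 live cells
O.O..
.OO.O
O..O.
.O.OO
O.OO.
..O.O
Generation 4: 10 live cells
O.O.O
..O.O
.....
.O...
O....
O.O.O
Population at generation 4: 10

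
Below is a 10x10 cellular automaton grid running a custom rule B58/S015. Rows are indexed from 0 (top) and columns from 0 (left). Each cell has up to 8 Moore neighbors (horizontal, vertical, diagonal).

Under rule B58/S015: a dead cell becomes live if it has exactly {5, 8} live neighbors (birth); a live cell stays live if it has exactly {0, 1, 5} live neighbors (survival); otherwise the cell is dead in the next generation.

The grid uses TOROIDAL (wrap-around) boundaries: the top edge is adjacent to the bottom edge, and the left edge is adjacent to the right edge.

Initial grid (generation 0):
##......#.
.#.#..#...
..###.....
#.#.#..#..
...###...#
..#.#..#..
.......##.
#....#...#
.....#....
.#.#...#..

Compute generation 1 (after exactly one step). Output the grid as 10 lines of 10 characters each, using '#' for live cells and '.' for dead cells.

Answer: ..#.....#.
..#...#...
...#......
#...#..#..
...#.....#
..#.......
..........
#....#....
.....#....
...#...#..

Derivation:
Simulating step by step:
Generation 0 (given above): 29 live cells
Generation 1: 16 live cells
(generation 1 grid is the final answer)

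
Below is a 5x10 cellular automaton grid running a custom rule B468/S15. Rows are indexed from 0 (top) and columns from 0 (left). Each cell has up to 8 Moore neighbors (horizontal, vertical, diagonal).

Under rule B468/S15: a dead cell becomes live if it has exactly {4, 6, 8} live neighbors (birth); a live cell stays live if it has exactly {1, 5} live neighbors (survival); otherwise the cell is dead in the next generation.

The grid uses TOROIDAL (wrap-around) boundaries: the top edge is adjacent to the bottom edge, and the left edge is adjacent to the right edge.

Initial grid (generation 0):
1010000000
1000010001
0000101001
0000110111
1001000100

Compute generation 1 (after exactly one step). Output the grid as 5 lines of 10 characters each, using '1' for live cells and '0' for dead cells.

Answer: 0110000001
0000000000
1000000000
0000001000
0000000011

Derivation:
Simulating step by step:
Generation 0 (given above): 16 live cells
Generation 1: 7 live cells
(generation 1 grid is the final answer)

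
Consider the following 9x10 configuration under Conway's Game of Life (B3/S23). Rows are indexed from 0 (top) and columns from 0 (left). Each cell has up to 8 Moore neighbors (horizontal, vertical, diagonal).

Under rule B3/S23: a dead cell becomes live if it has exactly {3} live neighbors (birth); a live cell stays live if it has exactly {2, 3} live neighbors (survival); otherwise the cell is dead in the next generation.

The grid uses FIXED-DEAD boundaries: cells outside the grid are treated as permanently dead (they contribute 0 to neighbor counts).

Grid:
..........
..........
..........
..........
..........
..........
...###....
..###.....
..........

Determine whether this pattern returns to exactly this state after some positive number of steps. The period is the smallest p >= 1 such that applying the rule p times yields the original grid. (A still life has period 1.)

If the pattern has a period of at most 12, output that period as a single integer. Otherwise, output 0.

Answer: 2

Derivation:
Simulating and comparing each generation to the original:
Gen 0 (original, given above): 6 live cells
Gen 1: 6 live cells, differs from original
Gen 2: 6 live cells, MATCHES original -> period = 2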